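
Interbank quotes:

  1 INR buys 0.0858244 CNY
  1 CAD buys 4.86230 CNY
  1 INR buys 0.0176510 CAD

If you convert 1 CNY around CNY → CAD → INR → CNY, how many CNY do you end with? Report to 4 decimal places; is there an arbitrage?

1.0000 (no arbitrage)

Around CNY → CAD → INR → CNY: 1 ÷ 4.86230 ÷ 0.0176510 × 0.0858244 = 0.999999
Product ≈ 1 (deviation 0.000%, within rounding noise).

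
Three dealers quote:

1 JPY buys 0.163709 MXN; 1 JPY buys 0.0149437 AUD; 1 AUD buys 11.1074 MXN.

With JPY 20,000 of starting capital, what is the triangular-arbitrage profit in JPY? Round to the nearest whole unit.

Profit: JPY 278

Profitable loop is JPY → AUD → MXN → JPY:
JPY 20,000 × 0.0149437 = AUD 298.87
AUD 298.87 × 11.1074 = MXN 3,319.71
MXN 3,319.71 ÷ 0.163709 = JPY 20,278
Profit = JPY 20,278 − JPY 20,000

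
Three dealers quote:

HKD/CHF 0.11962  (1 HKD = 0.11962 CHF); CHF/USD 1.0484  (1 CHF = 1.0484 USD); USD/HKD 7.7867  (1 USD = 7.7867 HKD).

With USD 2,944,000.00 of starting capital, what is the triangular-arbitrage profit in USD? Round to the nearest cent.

Profit: USD 70,765.61

Profitable loop is USD → CHF → HKD → USD:
USD 2,944,000.00 ÷ 1.0484 = CHF 2,808,088.52
CHF 2,808,088.52 ÷ 0.11962 = HKD 23,475,075.37
HKD 23,475,075.37 ÷ 7.7867 = USD 3,014,765.61
Profit = USD 3,014,765.61 − USD 2,944,000.00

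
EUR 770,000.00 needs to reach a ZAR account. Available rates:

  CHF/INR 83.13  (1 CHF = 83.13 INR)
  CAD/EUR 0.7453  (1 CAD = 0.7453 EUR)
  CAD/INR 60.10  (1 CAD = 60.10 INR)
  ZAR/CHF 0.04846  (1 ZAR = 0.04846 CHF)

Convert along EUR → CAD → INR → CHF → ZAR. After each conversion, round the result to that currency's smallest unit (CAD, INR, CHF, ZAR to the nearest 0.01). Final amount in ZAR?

ZAR 15,413,202.64

EUR 770,000.00 ÷ 0.7453 = CAD 1,033,141.02
CAD 1,033,141.02 × 60.10 = INR 62,091,775.30
INR 62,091,775.30 ÷ 83.13 = CHF 746,923.80
CHF 746,923.80 ÷ 0.04846 = ZAR 15,413,202.64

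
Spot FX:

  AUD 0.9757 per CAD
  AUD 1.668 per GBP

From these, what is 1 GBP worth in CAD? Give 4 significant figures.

GBP/CAD = 1.710

1 GBP × 1.668 = 1.668 AUD
1.668 AUD ÷ 0.9757 = 1.70954 CAD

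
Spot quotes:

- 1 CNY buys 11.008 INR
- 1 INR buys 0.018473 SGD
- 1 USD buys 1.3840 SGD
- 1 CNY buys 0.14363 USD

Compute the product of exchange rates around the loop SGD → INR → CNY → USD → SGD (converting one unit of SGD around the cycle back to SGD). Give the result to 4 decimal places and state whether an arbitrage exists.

Around SGD → INR → CNY → USD → SGD: 1 ÷ 0.018473 ÷ 11.008 × 0.14363 × 1.3840 = 0.977542
Product < 1; profitable direction is SGD → USD → CNY → INR → SGD.

0.9775 (arbitrage exists)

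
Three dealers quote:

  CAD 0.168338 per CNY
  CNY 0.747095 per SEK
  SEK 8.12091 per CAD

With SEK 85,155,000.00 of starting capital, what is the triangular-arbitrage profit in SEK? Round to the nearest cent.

Profit: SEK 1,815,675.59

Profitable loop is SEK → CNY → CAD → SEK:
SEK 85,155,000.00 × 0.747095 = CNY 63,618,874.72
CNY 63,618,874.72 × 0.168338 = CAD 10,709,474.13
CAD 10,709,474.13 × 8.12091 = SEK 86,970,675.59
Profit = SEK 86,970,675.59 − SEK 85,155,000.00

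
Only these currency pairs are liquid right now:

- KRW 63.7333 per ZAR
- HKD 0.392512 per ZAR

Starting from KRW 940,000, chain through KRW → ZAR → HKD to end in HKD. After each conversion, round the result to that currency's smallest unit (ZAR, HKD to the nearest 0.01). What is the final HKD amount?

KRW 940,000 ÷ 63.7333 = ZAR 14,748.96
ZAR 14,748.96 × 0.392512 = HKD 5,789.14

HKD 5,789.14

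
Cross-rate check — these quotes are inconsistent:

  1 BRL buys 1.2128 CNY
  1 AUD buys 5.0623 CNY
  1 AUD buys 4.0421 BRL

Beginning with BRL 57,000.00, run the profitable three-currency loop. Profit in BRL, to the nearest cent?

Profit: BRL 1,860.84

Profitable loop is BRL → AUD → CNY → BRL:
BRL 57,000.00 ÷ 4.0421 = AUD 14,101.58
AUD 14,101.58 × 5.0623 = CNY 71,386.43
CNY 71,386.43 ÷ 1.2128 = BRL 58,860.84
Profit = BRL 58,860.84 − BRL 57,000.00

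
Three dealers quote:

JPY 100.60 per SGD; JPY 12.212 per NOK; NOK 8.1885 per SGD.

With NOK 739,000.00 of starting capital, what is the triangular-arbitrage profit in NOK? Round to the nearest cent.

Profitable loop is NOK → SGD → JPY → NOK:
NOK 739,000.00 ÷ 8.1885 = SGD 90,248.52
SGD 90,248.52 × 100.60 = JPY 9,079,001
JPY 9,079,001 ÷ 12.212 = NOK 743,449.15
Profit = NOK 743,449.15 − NOK 739,000.00

Profit: NOK 4,449.15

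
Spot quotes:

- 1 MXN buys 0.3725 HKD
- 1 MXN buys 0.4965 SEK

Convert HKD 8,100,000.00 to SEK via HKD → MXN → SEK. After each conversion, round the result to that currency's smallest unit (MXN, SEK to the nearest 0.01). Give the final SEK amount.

HKD 8,100,000.00 ÷ 0.3725 = MXN 21,744,966.44
MXN 21,744,966.44 × 0.4965 = SEK 10,796,375.84

SEK 10,796,375.84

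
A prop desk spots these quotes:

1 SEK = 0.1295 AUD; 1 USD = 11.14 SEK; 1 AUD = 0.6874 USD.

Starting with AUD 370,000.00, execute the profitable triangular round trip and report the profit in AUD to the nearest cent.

Profitable loop is AUD → SEK → USD → AUD:
AUD 370,000.00 ÷ 0.1295 = SEK 2,857,142.86
SEK 2,857,142.86 ÷ 11.14 = USD 256,476.02
USD 256,476.02 ÷ 0.6874 = AUD 373,110.30
Profit = AUD 373,110.30 − AUD 370,000.00

Profit: AUD 3,110.30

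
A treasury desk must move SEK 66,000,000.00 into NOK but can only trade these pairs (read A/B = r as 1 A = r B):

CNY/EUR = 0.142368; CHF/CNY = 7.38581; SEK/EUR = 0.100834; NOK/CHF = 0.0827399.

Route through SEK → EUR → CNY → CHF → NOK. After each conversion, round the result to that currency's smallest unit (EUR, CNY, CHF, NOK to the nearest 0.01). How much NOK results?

SEK 66,000,000.00 × 0.100834 = EUR 6,655,044.00
EUR 6,655,044.00 ÷ 0.142368 = CNY 46,745,364.13
CNY 46,745,364.13 ÷ 7.38581 = CHF 6,329,077.53
CHF 6,329,077.53 ÷ 0.0827399 = NOK 76,493,656.99

NOK 76,493,656.99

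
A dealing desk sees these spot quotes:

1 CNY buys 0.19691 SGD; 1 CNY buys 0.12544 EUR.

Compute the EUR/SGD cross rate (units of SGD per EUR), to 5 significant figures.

EUR/SGD = 1.5698

1 EUR ÷ 0.12544 = 7.97194 CNY
7.97194 CNY × 0.19691 = 1.56975 SGD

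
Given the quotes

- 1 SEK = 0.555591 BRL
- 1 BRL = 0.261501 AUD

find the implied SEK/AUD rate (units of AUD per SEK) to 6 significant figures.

1 SEK × 0.555591 = 0.555591 BRL
0.555591 BRL × 0.261501 = 0.145288 AUD

SEK/AUD = 0.145288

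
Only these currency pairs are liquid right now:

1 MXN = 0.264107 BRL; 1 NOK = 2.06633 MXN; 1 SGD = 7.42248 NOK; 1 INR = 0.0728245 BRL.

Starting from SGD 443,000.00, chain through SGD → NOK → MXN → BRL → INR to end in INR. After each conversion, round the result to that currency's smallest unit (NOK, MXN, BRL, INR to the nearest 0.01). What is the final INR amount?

INR 24,640,802.20

SGD 443,000.00 × 7.42248 = NOK 3,288,158.64
NOK 3,288,158.64 × 2.06633 = MXN 6,794,420.84
MXN 6,794,420.84 × 0.264107 = BRL 1,794,454.10
BRL 1,794,454.10 ÷ 0.0728245 = INR 24,640,802.20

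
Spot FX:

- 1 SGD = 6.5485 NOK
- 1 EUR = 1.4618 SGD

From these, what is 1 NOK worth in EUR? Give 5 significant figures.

1 NOK ÷ 6.5485 = 0.152707 SGD
0.152707 SGD ÷ 1.4618 = 0.104465 EUR

NOK/EUR = 0.10446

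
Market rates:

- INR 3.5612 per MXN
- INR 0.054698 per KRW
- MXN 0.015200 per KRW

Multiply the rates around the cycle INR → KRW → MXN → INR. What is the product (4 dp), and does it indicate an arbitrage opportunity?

Around INR → KRW → MXN → INR: 1 ÷ 0.054698 × 0.015200 × 3.5612 = 0.989620
Product < 1; profitable direction is INR → MXN → KRW → INR.

0.9896 (arbitrage exists)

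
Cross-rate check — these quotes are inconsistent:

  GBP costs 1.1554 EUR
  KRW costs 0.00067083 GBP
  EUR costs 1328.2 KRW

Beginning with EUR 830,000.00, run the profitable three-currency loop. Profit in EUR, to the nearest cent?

Profitable loop is EUR → KRW → GBP → EUR:
EUR 830,000.00 × 1328.2 = KRW 1,102,406,000
KRW 1,102,406,000 × 0.00067083 = GBP 739,527.02
GBP 739,527.02 × 1.1554 = EUR 854,449.52
Profit = EUR 854,449.52 − EUR 830,000.00

Profit: EUR 24,449.52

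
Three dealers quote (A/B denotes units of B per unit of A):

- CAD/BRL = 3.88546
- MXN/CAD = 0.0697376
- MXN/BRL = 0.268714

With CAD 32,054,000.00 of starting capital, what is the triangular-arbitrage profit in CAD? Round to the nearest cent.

Profit: CAD 268,234.62

Profitable loop is CAD → BRL → MXN → CAD:
CAD 32,054,000.00 × 3.88546 = BRL 124,544,534.84
BRL 124,544,534.84 ÷ 0.268714 = MXN 463,483,610.23
MXN 463,483,610.23 × 0.0697376 = CAD 32,322,234.62
Profit = CAD 32,322,234.62 − CAD 32,054,000.00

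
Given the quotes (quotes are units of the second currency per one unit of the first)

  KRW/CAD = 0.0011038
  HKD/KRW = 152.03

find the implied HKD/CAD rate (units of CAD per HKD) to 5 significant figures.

HKD/CAD = 0.16781

1 HKD × 152.03 = 152.03 KRW
152.03 KRW × 0.0011038 = 0.167811 CAD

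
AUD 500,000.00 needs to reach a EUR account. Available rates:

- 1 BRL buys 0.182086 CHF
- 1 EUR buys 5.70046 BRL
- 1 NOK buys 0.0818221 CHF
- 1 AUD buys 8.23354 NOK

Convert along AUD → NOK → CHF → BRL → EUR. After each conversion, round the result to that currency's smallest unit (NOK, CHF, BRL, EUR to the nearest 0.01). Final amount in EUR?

EUR 324,519.48

AUD 500,000.00 × 8.23354 = NOK 4,116,770.00
NOK 4,116,770.00 × 0.0818221 = CHF 336,842.77
CHF 336,842.77 ÷ 0.182086 = BRL 1,849,910.32
BRL 1,849,910.32 ÷ 5.70046 = EUR 324,519.48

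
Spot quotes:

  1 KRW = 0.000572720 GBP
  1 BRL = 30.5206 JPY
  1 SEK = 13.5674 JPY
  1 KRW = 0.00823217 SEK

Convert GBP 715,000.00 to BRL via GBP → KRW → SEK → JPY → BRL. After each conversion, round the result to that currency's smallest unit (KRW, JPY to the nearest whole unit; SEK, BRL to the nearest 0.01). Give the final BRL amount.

GBP 715,000.00 ÷ 0.000572720 = KRW 1,248,428,551
KRW 1,248,428,551 × 0.00823217 = SEK 10,277,276.06
SEK 10,277,276.06 × 13.5674 = JPY 139,435,915
JPY 139,435,915 ÷ 30.5206 = BRL 4,568,583.68

BRL 4,568,583.68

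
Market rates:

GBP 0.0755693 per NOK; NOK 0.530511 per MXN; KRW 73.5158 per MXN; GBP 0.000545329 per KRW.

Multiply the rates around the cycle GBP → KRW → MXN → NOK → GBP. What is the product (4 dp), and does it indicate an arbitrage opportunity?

Around GBP → KRW → MXN → NOK → GBP: 1 ÷ 0.000545329 ÷ 73.5158 × 0.530511 × 0.0755693 = 1.000001
Product ≈ 1 (deviation 0.000%, within rounding noise).

1.0000 (no arbitrage)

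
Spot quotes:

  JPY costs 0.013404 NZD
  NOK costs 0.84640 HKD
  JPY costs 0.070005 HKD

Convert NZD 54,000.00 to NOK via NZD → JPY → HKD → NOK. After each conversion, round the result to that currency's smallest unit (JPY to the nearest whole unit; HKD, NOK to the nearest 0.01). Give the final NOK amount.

NZD 54,000.00 ÷ 0.013404 = JPY 4,028,648
JPY 4,028,648 × 0.070005 = HKD 282,025.50
HKD 282,025.50 ÷ 0.84640 = NOK 333,205.93

NOK 333,205.93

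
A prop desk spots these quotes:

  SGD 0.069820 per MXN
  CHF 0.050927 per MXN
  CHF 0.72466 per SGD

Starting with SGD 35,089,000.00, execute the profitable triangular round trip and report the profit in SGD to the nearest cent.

Profit: SGD 229,719.60

Profitable loop is SGD → MXN → CHF → SGD:
SGD 35,089,000.00 ÷ 0.069820 = MXN 502,563,735.32
MXN 502,563,735.32 × 0.050927 = CHF 25,594,063.35
CHF 25,594,063.35 ÷ 0.72466 = SGD 35,318,719.60
Profit = SGD 35,318,719.60 − SGD 35,089,000.00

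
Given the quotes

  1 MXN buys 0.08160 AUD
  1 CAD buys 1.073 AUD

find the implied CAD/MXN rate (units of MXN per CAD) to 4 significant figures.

1 CAD × 1.073 = 1.073 AUD
1.073 AUD ÷ 0.08160 = 13.1495 MXN

CAD/MXN = 13.15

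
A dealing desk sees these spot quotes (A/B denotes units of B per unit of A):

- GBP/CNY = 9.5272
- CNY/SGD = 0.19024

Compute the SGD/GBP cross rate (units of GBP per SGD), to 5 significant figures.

SGD/GBP = 0.55174

1 SGD ÷ 0.19024 = 5.25652 CNY
5.25652 CNY ÷ 9.5272 = 0.551738 GBP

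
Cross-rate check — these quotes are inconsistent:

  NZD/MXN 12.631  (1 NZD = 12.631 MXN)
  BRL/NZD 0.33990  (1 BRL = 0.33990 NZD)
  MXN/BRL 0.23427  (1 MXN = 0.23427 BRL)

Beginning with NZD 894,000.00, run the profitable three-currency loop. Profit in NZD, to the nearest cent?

Profitable loop is NZD → MXN → BRL → NZD:
NZD 894,000.00 × 12.631 = MXN 11,292,114.00
MXN 11,292,114.00 × 0.23427 = BRL 2,645,403.55
BRL 2,645,403.55 × 0.33990 = NZD 899,172.67
Profit = NZD 899,172.67 − NZD 894,000.00

Profit: NZD 5,172.67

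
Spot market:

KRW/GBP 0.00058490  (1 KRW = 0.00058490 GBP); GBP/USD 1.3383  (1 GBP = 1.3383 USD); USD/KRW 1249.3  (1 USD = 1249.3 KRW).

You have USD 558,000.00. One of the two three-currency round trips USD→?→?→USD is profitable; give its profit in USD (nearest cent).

Profit: USD 12,600.78

Profitable loop is USD → GBP → KRW → USD:
USD 558,000.00 ÷ 1.3383 = GBP 416,946.87
GBP 416,946.87 ÷ 0.00058490 = KRW 712,851,552
KRW 712,851,552 ÷ 1249.3 = USD 570,600.78
Profit = USD 570,600.78 − USD 558,000.00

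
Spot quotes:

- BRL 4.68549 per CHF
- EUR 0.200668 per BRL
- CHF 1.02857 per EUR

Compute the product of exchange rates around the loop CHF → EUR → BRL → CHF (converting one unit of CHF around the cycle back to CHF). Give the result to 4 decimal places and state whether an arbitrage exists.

1.0340 (arbitrage exists)

Around CHF → EUR → BRL → CHF: 1 ÷ 1.02857 ÷ 0.200668 ÷ 4.68549 = 1.034030
Product > 1; profitable direction is CHF → EUR → BRL → CHF.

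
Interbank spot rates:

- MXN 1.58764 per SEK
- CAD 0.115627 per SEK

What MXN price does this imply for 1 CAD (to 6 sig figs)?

1 CAD ÷ 0.115627 = 8.6485 SEK
8.6485 SEK × 1.58764 = 13.7307 MXN

CAD/MXN = 13.7307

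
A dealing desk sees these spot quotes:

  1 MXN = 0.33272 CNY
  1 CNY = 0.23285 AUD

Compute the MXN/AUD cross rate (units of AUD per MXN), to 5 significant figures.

1 MXN × 0.33272 = 0.33272 CNY
0.33272 CNY × 0.23285 = 0.0774739 AUD

MXN/AUD = 0.077474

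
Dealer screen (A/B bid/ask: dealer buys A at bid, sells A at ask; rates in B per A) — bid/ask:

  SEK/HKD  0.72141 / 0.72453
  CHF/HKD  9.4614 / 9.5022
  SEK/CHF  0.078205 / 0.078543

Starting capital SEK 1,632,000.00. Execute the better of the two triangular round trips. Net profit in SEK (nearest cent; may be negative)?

Net profit: SEK 34,685.69

Best loop SEK → CHF → HKD → SEK:
SEK 1,632,000.00 × 0.078205 (sell SEK at bid) = CHF 127,630.56
CHF 127,630.56 × 9.4614 (sell CHF at bid) = HKD 1,207,563.78
HKD 1,207,563.78 ÷ 0.72453 (buy SEK at ask) = SEK 1,666,685.69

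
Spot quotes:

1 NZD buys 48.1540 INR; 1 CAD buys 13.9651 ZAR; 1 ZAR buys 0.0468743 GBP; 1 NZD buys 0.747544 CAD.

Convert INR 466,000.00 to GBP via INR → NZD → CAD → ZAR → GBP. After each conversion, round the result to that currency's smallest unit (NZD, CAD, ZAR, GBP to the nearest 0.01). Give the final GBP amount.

INR 466,000.00 ÷ 48.1540 = NZD 9,677.29
NZD 9,677.29 × 0.747544 = CAD 7,234.20
CAD 7,234.20 × 13.9651 = ZAR 101,026.33
ZAR 101,026.33 × 0.0468743 = GBP 4,735.54

GBP 4,735.54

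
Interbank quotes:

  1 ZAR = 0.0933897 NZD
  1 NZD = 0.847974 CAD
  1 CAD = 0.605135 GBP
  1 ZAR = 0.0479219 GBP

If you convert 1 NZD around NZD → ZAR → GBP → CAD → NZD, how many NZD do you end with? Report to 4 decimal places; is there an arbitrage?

1.0000 (no arbitrage)

Around NZD → ZAR → GBP → CAD → NZD: 1 ÷ 0.0933897 × 0.0479219 ÷ 0.605135 ÷ 0.847974 = 1.000001
Product ≈ 1 (deviation 0.000%, within rounding noise).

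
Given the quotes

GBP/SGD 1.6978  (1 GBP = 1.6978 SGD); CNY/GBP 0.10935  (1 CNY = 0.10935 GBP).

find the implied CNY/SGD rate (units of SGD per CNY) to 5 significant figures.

CNY/SGD = 0.18565

1 CNY × 0.10935 = 0.10935 GBP
0.10935 GBP × 1.6978 = 0.185654 SGD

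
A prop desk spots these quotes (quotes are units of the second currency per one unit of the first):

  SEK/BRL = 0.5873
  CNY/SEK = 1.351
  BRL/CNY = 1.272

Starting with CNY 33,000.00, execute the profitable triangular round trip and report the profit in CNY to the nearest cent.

Profit: CNY 305.53

Profitable loop is CNY → SEK → BRL → CNY:
CNY 33,000.00 × 1.351 = SEK 44,583.00
SEK 44,583.00 × 0.5873 = BRL 26,183.60
BRL 26,183.60 × 1.272 = CNY 33,305.53
Profit = CNY 33,305.53 − CNY 33,000.00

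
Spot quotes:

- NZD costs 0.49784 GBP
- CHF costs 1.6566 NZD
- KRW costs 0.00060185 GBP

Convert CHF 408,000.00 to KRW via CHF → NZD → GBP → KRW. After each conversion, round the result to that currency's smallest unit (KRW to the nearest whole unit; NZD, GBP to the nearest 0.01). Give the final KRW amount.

KRW 559,086,932

CHF 408,000.00 × 1.6566 = NZD 675,892.80
NZD 675,892.80 × 0.49784 = GBP 336,486.47
GBP 336,486.47 ÷ 0.00060185 = KRW 559,086,932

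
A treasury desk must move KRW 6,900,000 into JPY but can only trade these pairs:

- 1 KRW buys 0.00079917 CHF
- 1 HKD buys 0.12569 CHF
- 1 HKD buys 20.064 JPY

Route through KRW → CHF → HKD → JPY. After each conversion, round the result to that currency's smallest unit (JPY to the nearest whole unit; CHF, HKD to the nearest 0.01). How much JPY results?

JPY 880,248

KRW 6,900,000 × 0.00079917 = CHF 5,514.27
CHF 5,514.27 ÷ 0.12569 = HKD 43,871.99
HKD 43,871.99 × 20.064 = JPY 880,248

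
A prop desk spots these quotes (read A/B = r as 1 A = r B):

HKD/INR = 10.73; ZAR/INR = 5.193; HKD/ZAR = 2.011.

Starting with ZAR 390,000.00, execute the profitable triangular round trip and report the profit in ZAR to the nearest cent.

Profitable loop is ZAR → HKD → INR → ZAR:
ZAR 390,000.00 ÷ 2.011 = HKD 193,933.37
HKD 193,933.37 × 10.73 = INR 2,080,905.02
INR 2,080,905.02 ÷ 5.193 = ZAR 400,713.46
Profit = ZAR 400,713.46 − ZAR 390,000.00

Profit: ZAR 10,713.46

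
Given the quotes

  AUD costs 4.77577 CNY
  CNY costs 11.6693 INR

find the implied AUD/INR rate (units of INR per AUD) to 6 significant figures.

1 AUD × 4.77577 = 4.77577 CNY
4.77577 CNY × 11.6693 = 55.7299 INR

AUD/INR = 55.7299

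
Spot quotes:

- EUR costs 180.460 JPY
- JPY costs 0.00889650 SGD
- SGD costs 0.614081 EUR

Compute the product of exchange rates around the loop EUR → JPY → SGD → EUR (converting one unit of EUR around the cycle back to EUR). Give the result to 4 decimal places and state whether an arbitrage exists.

Around EUR → JPY → SGD → EUR: 1 × 180.460 × 0.00889650 × 0.614081 = 0.985884
Product < 1; profitable direction is EUR → SGD → JPY → EUR.

0.9859 (arbitrage exists)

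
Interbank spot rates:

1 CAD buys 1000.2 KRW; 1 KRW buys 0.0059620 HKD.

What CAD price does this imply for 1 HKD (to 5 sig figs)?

HKD/CAD = 0.16770

1 HKD ÷ 0.0059620 = 167.729 KRW
167.729 KRW ÷ 1000.2 = 0.167695 CAD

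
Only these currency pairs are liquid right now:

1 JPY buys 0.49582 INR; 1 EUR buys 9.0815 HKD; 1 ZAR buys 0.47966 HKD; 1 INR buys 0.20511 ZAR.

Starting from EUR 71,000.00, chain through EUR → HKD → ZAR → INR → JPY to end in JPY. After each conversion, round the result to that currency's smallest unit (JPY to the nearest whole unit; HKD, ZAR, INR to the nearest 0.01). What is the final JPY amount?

JPY 13,218,177

EUR 71,000.00 × 9.0815 = HKD 644,786.50
HKD 644,786.50 ÷ 0.47966 = ZAR 1,344,257.39
ZAR 1,344,257.39 ÷ 0.20511 = INR 6,553,836.43
INR 6,553,836.43 ÷ 0.49582 = JPY 13,218,177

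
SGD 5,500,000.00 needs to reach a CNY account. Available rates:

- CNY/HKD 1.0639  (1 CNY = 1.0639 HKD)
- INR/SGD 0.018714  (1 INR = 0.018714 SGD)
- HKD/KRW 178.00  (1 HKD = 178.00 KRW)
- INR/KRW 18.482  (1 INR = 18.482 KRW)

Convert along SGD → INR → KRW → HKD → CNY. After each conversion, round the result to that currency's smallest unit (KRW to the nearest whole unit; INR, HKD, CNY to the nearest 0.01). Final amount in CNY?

CNY 28,682,976.63

SGD 5,500,000.00 ÷ 0.018714 = INR 293,897,616.76
INR 293,897,616.76 × 18.482 = KRW 5,431,815,753
KRW 5,431,815,753 ÷ 178.00 = HKD 30,515,818.84
HKD 30,515,818.84 ÷ 1.0639 = CNY 28,682,976.63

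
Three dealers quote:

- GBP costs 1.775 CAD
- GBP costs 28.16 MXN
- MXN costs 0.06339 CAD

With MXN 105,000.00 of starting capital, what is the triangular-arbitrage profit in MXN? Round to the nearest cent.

Profit: MXN 595.24

Profitable loop is MXN → CAD → GBP → MXN:
MXN 105,000.00 × 0.06339 = CAD 6,655.95
CAD 6,655.95 ÷ 1.775 = GBP 3,749.83
GBP 3,749.83 × 28.16 = MXN 105,595.24
Profit = MXN 105,595.24 − MXN 105,000.00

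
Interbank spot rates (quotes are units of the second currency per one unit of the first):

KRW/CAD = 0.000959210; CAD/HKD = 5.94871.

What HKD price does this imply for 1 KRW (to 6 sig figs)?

1 KRW × 0.000959210 = 0.00095921 CAD
0.00095921 CAD × 5.94871 = 0.00570606 HKD

KRW/HKD = 0.00570606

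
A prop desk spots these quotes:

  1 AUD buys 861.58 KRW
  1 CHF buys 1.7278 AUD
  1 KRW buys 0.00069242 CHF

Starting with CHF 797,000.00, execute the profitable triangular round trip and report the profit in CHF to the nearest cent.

Profit: CHF 24,517.85

Profitable loop is CHF → AUD → KRW → CHF:
CHF 797,000.00 × 1.7278 = AUD 1,377,056.60
AUD 1,377,056.60 × 861.58 = KRW 1,186,444,425
KRW 1,186,444,425 × 0.00069242 = CHF 821,517.85
Profit = CHF 821,517.85 − CHF 797,000.00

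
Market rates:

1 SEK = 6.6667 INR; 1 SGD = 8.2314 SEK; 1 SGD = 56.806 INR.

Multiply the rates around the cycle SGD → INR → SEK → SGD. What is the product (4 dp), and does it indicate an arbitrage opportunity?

Around SGD → INR → SEK → SGD: 1 × 56.806 ÷ 6.6667 ÷ 8.2314 = 1.035165
Product > 1; profitable direction is SGD → INR → SEK → SGD.

1.0352 (arbitrage exists)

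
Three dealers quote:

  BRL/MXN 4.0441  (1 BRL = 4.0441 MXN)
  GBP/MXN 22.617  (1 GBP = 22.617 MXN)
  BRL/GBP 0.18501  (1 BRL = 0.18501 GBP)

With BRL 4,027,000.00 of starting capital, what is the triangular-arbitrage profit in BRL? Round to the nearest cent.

Profit: BRL 139,678.05

Profitable loop is BRL → GBP → MXN → BRL:
BRL 4,027,000.00 × 0.18501 = GBP 745,035.27
GBP 745,035.27 × 22.617 = MXN 16,850,462.70
MXN 16,850,462.70 ÷ 4.0441 = BRL 4,166,678.05
Profit = BRL 4,166,678.05 − BRL 4,027,000.00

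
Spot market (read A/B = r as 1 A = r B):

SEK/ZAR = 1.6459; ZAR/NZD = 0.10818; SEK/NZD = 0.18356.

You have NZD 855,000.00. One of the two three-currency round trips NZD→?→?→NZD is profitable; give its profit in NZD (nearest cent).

Profitable loop is NZD → ZAR → SEK → NZD:
NZD 855,000.00 ÷ 0.10818 = ZAR 7,903,494.18
ZAR 7,903,494.18 ÷ 1.6459 = SEK 4,801,928.54
SEK 4,801,928.54 × 0.18356 = NZD 881,442.00
Profit = NZD 881,442.00 − NZD 855,000.00

Profit: NZD 26,442.00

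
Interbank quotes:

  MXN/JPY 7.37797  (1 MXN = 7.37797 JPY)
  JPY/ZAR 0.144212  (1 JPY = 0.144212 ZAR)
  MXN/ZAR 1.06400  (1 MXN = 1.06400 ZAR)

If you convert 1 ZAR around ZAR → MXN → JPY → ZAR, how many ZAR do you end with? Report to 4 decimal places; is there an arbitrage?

Around ZAR → MXN → JPY → ZAR: 1 ÷ 1.06400 × 7.37797 × 0.144212 = 0.999992
Product ≈ 1 (deviation 0.001%, within rounding noise).

1.0000 (no arbitrage)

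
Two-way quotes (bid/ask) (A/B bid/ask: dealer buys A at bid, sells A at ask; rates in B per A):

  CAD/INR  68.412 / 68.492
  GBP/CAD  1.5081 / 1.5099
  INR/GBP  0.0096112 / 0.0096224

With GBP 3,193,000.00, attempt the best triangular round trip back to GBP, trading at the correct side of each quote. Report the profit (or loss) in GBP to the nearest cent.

Net profit: GBP 15,687.92

Best loop GBP → INR → CAD → GBP:
GBP 3,193,000.00 ÷ 0.0096224 (buy INR at ask) = INR 331,829,896.91
INR 331,829,896.91 ÷ 68.492 (buy CAD at ask) = CAD 4,844,797.89
CAD 4,844,797.89 ÷ 1.5099 (buy GBP at ask) = GBP 3,208,687.92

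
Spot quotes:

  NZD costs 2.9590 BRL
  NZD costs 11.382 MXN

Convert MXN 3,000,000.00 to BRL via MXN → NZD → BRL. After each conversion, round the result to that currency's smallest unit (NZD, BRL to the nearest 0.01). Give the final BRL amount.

MXN 3,000,000.00 ÷ 11.382 = NZD 263,574.06
NZD 263,574.06 × 2.9590 = BRL 779,915.64

BRL 779,915.64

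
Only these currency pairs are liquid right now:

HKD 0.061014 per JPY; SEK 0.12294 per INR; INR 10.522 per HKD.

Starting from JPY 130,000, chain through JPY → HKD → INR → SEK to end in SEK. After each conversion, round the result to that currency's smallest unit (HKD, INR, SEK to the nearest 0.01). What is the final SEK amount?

SEK 10,260.40

JPY 130,000 × 0.061014 = HKD 7,931.82
HKD 7,931.82 × 10.522 = INR 83,458.61
INR 83,458.61 × 0.12294 = SEK 10,260.40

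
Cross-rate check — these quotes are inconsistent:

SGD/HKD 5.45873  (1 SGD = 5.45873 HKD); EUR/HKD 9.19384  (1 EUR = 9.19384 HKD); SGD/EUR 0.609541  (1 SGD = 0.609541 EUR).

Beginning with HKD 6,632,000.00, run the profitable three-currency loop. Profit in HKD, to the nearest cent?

Profit: HKD 176,520.80

Profitable loop is HKD → SGD → EUR → HKD:
HKD 6,632,000.00 ÷ 5.45873 = SGD 1,214,934.61
SGD 1,214,934.61 × 0.609541 = EUR 740,552.46
EUR 740,552.46 × 9.19384 = HKD 6,808,520.80
Profit = HKD 6,808,520.80 − HKD 6,632,000.00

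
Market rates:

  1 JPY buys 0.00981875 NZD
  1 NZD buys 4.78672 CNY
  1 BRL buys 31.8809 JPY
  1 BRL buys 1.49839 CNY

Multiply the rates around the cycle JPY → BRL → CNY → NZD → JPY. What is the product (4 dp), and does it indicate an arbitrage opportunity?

1.0000 (no arbitrage)

Around JPY → BRL → CNY → NZD → JPY: 1 ÷ 31.8809 × 1.49839 ÷ 4.78672 ÷ 0.00981875 = 1.000000
Product ≈ 1 (deviation 0.000%, within rounding noise).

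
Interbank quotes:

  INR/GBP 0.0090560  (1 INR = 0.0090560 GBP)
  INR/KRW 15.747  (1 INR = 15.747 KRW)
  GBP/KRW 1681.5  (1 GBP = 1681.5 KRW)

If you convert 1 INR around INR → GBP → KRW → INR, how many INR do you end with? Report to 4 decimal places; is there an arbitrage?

0.9670 (arbitrage exists)

Around INR → GBP → KRW → INR: 1 × 0.0090560 × 1681.5 ÷ 15.747 = 0.967020
Product < 1; profitable direction is INR → KRW → GBP → INR.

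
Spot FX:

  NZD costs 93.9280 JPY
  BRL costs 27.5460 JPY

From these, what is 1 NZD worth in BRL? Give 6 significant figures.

1 NZD × 93.9280 = 93.928 JPY
93.928 JPY ÷ 27.5460 = 3.40986 BRL

NZD/BRL = 3.40986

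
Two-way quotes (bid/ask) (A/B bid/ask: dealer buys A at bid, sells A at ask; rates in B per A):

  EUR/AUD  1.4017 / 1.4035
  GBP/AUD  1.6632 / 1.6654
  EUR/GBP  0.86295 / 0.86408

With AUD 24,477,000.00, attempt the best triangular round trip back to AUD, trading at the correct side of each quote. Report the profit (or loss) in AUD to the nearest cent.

Best loop AUD → EUR → GBP → AUD:
AUD 24,477,000.00 ÷ 1.4035 (buy EUR at ask) = EUR 17,439,971.50
EUR 17,439,971.50 × 0.86295 (sell EUR at bid) = GBP 15,049,823.41
GBP 15,049,823.41 × 1.6632 (sell GBP at bid) = AUD 25,030,866.29

Net profit: AUD 553,866.29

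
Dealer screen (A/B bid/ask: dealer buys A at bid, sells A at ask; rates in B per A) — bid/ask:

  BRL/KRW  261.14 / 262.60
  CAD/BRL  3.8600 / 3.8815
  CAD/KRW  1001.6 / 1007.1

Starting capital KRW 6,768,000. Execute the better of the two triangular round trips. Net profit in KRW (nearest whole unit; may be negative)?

Net profit: KRW 6,051

Best loop KRW → CAD → BRL → KRW:
KRW 6,768,000 ÷ 1007.1 (buy CAD at ask) = CAD 6,720.29
CAD 6,720.29 × 3.8600 (sell CAD at bid) = BRL 25,940.30
BRL 25,940.30 × 261.14 (sell BRL at bid) = KRW 6,774,051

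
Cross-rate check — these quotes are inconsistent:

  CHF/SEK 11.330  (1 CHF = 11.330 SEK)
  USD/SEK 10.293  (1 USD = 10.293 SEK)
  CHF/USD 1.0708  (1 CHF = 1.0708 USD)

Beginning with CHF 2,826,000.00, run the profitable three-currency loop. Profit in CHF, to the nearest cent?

Profitable loop is CHF → SEK → USD → CHF:
CHF 2,826,000.00 × 11.330 = SEK 32,018,580.00
SEK 32,018,580.00 ÷ 10.293 = USD 3,110,714.08
USD 3,110,714.08 ÷ 1.0708 = CHF 2,905,037.43
Profit = CHF 2,905,037.43 − CHF 2,826,000.00

Profit: CHF 79,037.43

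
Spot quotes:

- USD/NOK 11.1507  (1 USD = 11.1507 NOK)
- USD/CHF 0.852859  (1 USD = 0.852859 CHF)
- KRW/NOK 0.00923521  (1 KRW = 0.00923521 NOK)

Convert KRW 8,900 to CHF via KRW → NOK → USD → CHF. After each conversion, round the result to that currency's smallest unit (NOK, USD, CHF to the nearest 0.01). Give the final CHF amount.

CHF 6.29

KRW 8,900 × 0.00923521 = NOK 82.19
NOK 82.19 ÷ 11.1507 = USD 7.37
USD 7.37 × 0.852859 = CHF 6.29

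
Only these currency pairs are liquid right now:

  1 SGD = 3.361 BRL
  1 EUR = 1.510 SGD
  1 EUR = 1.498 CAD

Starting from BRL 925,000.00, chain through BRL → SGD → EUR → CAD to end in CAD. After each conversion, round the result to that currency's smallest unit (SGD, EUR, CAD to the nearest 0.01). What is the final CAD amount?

CAD 273,028.57

BRL 925,000.00 ÷ 3.361 = SGD 275,215.71
SGD 275,215.71 ÷ 1.510 = EUR 182,262.06
EUR 182,262.06 × 1.498 = CAD 273,028.57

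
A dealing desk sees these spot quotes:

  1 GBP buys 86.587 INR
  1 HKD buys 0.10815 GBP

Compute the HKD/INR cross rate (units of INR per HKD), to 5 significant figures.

1 HKD × 0.10815 = 0.10815 GBP
0.10815 GBP × 86.587 = 9.36438 INR

HKD/INR = 9.3644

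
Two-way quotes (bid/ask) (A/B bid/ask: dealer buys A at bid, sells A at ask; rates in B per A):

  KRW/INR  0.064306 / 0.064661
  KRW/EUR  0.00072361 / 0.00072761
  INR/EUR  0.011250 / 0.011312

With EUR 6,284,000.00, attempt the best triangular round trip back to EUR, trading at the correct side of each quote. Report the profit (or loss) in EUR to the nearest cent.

Best loop EUR → KRW → INR → EUR:
EUR 6,284,000.00 ÷ 0.00072761 (buy KRW at ask) = KRW 8,636,494,826
KRW 8,636,494,826 × 0.064306 (sell KRW at bid) = INR 555,378,436.25
INR 555,378,436.25 × 0.011250 (sell INR at bid) = EUR 6,248,007.41

Net result: EUR -35,992.59 (no profitable arbitrage after spreads)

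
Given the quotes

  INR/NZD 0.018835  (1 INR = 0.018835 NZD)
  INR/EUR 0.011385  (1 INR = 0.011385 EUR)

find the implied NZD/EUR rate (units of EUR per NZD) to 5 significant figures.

1 NZD ÷ 0.018835 = 53.0926 INR
53.0926 INR × 0.011385 = 0.60446 EUR

NZD/EUR = 0.60446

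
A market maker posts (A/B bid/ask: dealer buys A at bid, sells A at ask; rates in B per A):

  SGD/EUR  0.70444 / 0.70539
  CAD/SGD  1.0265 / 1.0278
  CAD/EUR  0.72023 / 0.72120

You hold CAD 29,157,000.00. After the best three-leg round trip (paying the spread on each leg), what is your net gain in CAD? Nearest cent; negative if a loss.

Best loop CAD → SGD → EUR → CAD:
CAD 29,157,000.00 × 1.0265 (sell CAD at bid) = SGD 29,929,660.50
SGD 29,929,660.50 × 0.70444 (sell SGD at bid) = EUR 21,083,650.04
EUR 21,083,650.04 ÷ 0.72120 (buy CAD at ask) = CAD 29,234,123.74

Net profit: CAD 77,123.74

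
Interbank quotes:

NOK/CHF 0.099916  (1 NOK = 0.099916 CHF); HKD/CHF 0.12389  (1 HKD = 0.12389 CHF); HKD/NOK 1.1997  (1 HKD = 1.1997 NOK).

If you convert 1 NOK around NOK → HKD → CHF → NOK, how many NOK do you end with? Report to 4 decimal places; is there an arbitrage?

Around NOK → HKD → CHF → NOK: 1 ÷ 1.1997 × 0.12389 ÷ 0.099916 = 1.033543
Product > 1; profitable direction is NOK → HKD → CHF → NOK.

1.0335 (arbitrage exists)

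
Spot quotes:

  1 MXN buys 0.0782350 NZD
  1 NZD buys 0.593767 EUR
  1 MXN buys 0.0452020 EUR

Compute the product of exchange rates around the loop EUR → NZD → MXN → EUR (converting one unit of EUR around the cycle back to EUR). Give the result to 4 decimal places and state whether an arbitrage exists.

Around EUR → NZD → MXN → EUR: 1 ÷ 0.593767 ÷ 0.0782350 × 0.0452020 = 0.973062
Product < 1; profitable direction is EUR → MXN → NZD → EUR.

0.9731 (arbitrage exists)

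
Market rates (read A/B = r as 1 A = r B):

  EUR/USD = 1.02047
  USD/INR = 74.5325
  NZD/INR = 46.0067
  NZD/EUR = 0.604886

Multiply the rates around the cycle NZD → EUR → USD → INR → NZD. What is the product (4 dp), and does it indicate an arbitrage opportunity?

Around NZD → EUR → USD → INR → NZD: 1 × 0.604886 × 1.02047 × 74.5325 ÷ 46.0067 = 0.999996
Product ≈ 1 (deviation 0.000%, within rounding noise).

1.0000 (no arbitrage)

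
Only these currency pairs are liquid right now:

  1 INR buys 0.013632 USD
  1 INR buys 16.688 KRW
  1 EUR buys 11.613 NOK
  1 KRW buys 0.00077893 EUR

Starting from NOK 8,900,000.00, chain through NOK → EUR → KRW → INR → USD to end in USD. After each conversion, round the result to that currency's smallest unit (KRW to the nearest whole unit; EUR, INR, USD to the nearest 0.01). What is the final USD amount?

USD 803,715.67

NOK 8,900,000.00 ÷ 11.613 = EUR 766,382.50
EUR 766,382.50 ÷ 0.00077893 = KRW 983,891,364
KRW 983,891,364 ÷ 16.688 = INR 58,958,015.58
INR 58,958,015.58 × 0.013632 = USD 803,715.67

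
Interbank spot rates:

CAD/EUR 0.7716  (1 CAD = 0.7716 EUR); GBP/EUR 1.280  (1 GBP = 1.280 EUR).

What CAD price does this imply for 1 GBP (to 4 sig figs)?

GBP/CAD = 1.659

1 GBP × 1.280 = 1.28 EUR
1.28 EUR ÷ 0.7716 = 1.65889 CAD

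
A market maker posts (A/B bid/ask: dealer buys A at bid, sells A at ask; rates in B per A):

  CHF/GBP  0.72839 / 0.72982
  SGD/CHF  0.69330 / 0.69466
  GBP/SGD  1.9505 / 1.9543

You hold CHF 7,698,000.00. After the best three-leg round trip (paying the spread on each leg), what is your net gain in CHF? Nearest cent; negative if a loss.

Net profit: CHF 71,599.31

Best loop CHF → SGD → GBP → CHF:
CHF 7,698,000.00 ÷ 0.69466 (buy SGD at ask) = SGD 11,081,680.25
SGD 11,081,680.25 ÷ 1.9543 (buy GBP at ask) = GBP 5,670,408.97
GBP 5,670,408.97 ÷ 0.72982 (buy CHF at ask) = CHF 7,769,599.31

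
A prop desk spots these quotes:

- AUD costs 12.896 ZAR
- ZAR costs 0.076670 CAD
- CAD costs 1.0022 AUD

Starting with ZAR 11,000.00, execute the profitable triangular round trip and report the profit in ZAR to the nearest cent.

Profitable loop is ZAR → AUD → CAD → ZAR:
ZAR 11,000.00 ÷ 12.896 = AUD 852.98
AUD 852.98 ÷ 1.0022 = CAD 851.11
CAD 851.11 ÷ 0.076670 = ZAR 11,100.89
Profit = ZAR 11,100.89 − ZAR 11,000.00

Profit: ZAR 100.89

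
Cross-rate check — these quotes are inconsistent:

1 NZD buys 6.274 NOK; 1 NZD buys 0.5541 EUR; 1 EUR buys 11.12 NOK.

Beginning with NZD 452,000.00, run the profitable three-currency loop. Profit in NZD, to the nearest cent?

Profitable loop is NZD → NOK → EUR → NZD:
NZD 452,000.00 × 6.274 = NOK 2,835,848.00
NOK 2,835,848.00 ÷ 11.12 = EUR 255,022.30
EUR 255,022.30 ÷ 0.5541 = NZD 460,245.99
Profit = NZD 460,245.99 − NZD 452,000.00

Profit: NZD 8,245.99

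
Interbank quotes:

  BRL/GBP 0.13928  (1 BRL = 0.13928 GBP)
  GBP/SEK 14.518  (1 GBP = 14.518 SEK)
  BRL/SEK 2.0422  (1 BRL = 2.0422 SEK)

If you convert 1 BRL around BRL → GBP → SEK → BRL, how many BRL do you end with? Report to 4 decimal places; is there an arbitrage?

0.9901 (arbitrage exists)

Around BRL → GBP → SEK → BRL: 1 × 0.13928 × 14.518 ÷ 2.0422 = 0.990142
Product < 1; profitable direction is BRL → SEK → GBP → BRL.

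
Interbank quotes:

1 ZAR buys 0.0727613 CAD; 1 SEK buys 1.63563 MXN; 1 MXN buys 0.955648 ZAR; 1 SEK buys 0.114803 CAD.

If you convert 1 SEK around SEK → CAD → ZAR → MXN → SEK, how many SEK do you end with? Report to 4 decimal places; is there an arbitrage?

1.0094 (arbitrage exists)

Around SEK → CAD → ZAR → MXN → SEK: 1 × 0.114803 ÷ 0.0727613 ÷ 0.955648 ÷ 1.63563 = 1.009415
Product > 1; profitable direction is SEK → CAD → ZAR → MXN → SEK.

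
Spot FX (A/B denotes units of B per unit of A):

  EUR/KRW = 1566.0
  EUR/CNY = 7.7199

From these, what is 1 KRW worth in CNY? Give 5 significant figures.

1 KRW ÷ 1566.0 = 0.00063857 EUR
0.00063857 EUR × 7.7199 = 0.00492969 CNY

KRW/CNY = 0.0049297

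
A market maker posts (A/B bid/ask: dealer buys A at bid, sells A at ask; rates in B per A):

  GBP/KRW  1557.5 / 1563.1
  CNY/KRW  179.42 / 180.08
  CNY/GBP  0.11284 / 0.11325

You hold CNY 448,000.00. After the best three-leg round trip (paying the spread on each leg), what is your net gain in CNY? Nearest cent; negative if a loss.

Best loop CNY → KRW → GBP → CNY:
CNY 448,000.00 × 179.42 (sell CNY at bid) = KRW 80,380,160
KRW 80,380,160 ÷ 1563.1 (buy GBP at ask) = GBP 51,423.56
GBP 51,423.56 ÷ 0.11325 (buy CNY at ask) = CNY 454,071.13

Net profit: CNY 6,071.13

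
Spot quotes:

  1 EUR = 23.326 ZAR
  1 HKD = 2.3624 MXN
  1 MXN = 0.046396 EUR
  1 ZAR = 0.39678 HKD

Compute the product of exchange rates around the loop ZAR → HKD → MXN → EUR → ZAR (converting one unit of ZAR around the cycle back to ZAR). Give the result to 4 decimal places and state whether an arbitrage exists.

1.0144 (arbitrage exists)

Around ZAR → HKD → MXN → EUR → ZAR: 1 × 0.39678 × 2.3624 × 0.046396 × 23.326 = 1.014435
Product > 1; profitable direction is ZAR → HKD → MXN → EUR → ZAR.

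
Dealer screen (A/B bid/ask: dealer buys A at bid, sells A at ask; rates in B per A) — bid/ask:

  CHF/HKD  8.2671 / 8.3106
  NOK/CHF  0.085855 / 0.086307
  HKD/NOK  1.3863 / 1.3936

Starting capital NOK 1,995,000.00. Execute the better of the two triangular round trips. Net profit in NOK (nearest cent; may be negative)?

Net profit: NOK 842.94

Best loop NOK → HKD → CHF → NOK:
NOK 1,995,000.00 ÷ 1.3936 (buy HKD at ask) = HKD 1,431,544.20
HKD 1,431,544.20 ÷ 8.3106 (buy CHF at ask) = CHF 172,255.22
CHF 172,255.22 ÷ 0.086307 (buy NOK at ask) = NOK 1,995,842.94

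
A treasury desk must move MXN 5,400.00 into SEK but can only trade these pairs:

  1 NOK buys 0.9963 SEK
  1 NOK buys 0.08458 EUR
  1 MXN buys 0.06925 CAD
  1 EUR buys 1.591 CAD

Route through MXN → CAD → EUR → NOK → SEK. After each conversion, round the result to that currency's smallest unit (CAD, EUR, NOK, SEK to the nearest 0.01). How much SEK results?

SEK 2,768.63

MXN 5,400.00 × 0.06925 = CAD 373.95
CAD 373.95 ÷ 1.591 = EUR 235.04
EUR 235.04 ÷ 0.08458 = NOK 2,778.91
NOK 2,778.91 × 0.9963 = SEK 2,768.63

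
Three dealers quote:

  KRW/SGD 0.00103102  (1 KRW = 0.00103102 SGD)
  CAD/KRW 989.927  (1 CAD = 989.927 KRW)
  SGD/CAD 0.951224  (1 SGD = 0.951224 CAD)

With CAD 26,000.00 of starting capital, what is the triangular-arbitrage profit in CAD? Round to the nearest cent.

Profitable loop is CAD → SGD → KRW → CAD:
CAD 26,000.00 ÷ 0.951224 = SGD 27,333.20
SGD 27,333.20 ÷ 0.00103102 = KRW 26,510,838
KRW 26,510,838 ÷ 989.927 = CAD 26,780.60
Profit = CAD 26,780.60 − CAD 26,000.00

Profit: CAD 780.60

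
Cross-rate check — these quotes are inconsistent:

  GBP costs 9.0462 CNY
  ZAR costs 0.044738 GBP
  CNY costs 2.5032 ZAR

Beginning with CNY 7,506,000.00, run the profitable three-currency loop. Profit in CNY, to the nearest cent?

Profitable loop is CNY → ZAR → GBP → CNY:
CNY 7,506,000.00 × 2.5032 = ZAR 18,789,019.20
ZAR 18,789,019.20 × 0.044738 = GBP 840,583.14
GBP 840,583.14 × 9.0462 = CNY 7,604,083.21
Profit = CNY 7,604,083.21 − CNY 7,506,000.00

Profit: CNY 98,083.21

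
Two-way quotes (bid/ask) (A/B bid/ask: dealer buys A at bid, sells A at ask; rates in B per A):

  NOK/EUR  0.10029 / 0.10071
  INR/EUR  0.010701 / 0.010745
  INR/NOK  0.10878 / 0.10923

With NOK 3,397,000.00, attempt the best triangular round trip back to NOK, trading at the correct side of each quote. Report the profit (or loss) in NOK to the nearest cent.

Best loop NOK → EUR → INR → NOK:
NOK 3,397,000.00 × 0.10029 (sell NOK at bid) = EUR 340,685.13
EUR 340,685.13 ÷ 0.010745 (buy INR at ask) = INR 31,706,387.16
INR 31,706,387.16 × 0.10878 (sell INR at bid) = NOK 3,449,020.79

Net profit: NOK 52,020.79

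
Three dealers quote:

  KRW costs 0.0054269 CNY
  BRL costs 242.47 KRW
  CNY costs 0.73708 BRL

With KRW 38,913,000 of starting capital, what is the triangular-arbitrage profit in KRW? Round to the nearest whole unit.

Profit: KRW 1,207,862

Profitable loop is KRW → BRL → CNY → KRW:
KRW 38,913,000 ÷ 242.47 = BRL 160,485.83
BRL 160,485.83 ÷ 0.73708 = CNY 217,731.91
CNY 217,731.91 ÷ 0.0054269 = KRW 40,120,862
Profit = KRW 40,120,862 − KRW 38,913,000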